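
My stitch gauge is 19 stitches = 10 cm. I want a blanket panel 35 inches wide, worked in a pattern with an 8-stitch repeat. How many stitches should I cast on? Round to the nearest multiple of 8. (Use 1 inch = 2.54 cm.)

168 stitches.

35 in = 35 × 2.54 = 88.90 cm.
19 / 10 = 1.9 sts/cm.
88.90 × 1.9 = 168.91 sts.
→ 168.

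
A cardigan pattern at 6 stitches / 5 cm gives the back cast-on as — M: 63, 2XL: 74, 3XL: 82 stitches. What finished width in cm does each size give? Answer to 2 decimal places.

6/5 = 1.2 sts per cm.
M: 63 / 1.2 = 52.500 → 52.50 cm.
2XL: 74 / 1.2 = 61.667 → 61.67 cm.
3XL: 82 / 1.2 = 68.333 → 68.33 cm.

M 52.50 cm; 2XL 61.67 cm; 3XL 68.33 cm.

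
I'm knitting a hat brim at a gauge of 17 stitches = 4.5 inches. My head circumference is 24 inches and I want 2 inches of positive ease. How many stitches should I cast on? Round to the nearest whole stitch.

Cast on 98 stitches.

Finished = 24 + 2 = 26 in.
17 / 4.5 = 3.778 sts per inch.
26.00 × 3.778 = 98.22 sts.
→ 98 sts.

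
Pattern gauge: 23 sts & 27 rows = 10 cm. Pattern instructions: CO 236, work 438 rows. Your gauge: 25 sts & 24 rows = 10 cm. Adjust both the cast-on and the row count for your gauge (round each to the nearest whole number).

Cast on 257 stitches; work 389 rows.

Stitches: 236 × 25/23 = 256.52 → 257.
Rows: 438 × 24/27 = 389.33 → 389.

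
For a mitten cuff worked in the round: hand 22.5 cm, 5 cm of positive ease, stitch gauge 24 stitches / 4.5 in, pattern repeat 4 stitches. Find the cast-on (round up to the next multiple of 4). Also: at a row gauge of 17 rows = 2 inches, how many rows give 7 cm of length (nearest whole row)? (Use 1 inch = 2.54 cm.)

Cast on 60 stitches; work 23 rows.

Finished = 22.5 + 5 = 27.5 cm.
27.5 cm × 1/2.54 = 10.83 inches.
24/4.5 = 5.333 sts per in; 10.83 × 5.333 = 57.74 sts.
Next multiple of 4 → 60.
7 cm = 2.76 inches; × 8.5 = 23.43 → 23 rows.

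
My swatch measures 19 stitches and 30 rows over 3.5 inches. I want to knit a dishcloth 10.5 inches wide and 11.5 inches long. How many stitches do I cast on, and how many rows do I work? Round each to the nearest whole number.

Cast on 57 stitches and work 99 rows.

Stitch gauge = 19/3.5 = 5.429 sts/in; 10.5 × 5.429 = 57.00 → 57 sts.
Row gauge = 30/3.5 = 8.571 rows/in; 11.5 × 8.571 = 98.57 → 99 rows.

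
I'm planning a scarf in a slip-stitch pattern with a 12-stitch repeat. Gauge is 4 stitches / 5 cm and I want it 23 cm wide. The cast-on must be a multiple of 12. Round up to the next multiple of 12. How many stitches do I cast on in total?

4 / 5 = 0.8 sts per cm.
23 × 0.8 = 18.40 sts.
Next multiple of 12: 24.

24 stitches.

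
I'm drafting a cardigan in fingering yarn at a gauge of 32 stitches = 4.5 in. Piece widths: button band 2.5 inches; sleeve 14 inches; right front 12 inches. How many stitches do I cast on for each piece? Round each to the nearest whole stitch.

button band 18; sleeve 100; right front 85.

Rate = 32/4.5 = 7.111 sts per in.
button band: 2.5 × 7.111 = 17.78 → 18.
sleeve: 14 × 7.111 = 99.56 → 100.
right front: 12 × 7.111 = 85.33 → 85.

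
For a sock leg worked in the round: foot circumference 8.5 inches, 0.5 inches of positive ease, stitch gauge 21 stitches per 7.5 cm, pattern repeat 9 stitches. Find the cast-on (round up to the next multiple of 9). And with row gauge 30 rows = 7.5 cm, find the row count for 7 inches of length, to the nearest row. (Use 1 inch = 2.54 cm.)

Cast on 72 stitches; work 71 rows.

Finished = 8.5 + 0.5 = 9 inches.
9 inches × 2.54 = 22.86 cm.
21/7.5 = 2.8 sts per cm; 22.86 × 2.8 = 64.01 sts.
Next multiple of 9 → 72.
7 inches = 17.78 cm; × 4 = 71.12 → 71 rows.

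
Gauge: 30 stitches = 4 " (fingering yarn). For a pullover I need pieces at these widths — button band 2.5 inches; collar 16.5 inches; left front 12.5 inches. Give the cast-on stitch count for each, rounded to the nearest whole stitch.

button band 19; collar 124; left front 94.

Rate = 30/4 = 7.5 sts per in.
button band: 2.5 × 7.5 = 18.75 → 19.
collar: 16.5 × 7.5 = 123.75 → 124.
left front: 12.5 × 7.5 = 93.75 → 94.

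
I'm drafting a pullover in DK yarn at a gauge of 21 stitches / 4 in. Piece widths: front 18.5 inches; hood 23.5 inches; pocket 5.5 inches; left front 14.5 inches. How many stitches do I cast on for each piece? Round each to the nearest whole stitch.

front 97; hood 123; pocket 29; left front 76.

Rate = 21/4 = 5.25 sts per in.
front: 18.5 × 5.25 = 97.12 → 97.
hood: 23.5 × 5.25 = 123.38 → 123.
pocket: 5.5 × 5.25 = 28.88 → 29.
left front: 14.5 × 5.25 = 76.12 → 76.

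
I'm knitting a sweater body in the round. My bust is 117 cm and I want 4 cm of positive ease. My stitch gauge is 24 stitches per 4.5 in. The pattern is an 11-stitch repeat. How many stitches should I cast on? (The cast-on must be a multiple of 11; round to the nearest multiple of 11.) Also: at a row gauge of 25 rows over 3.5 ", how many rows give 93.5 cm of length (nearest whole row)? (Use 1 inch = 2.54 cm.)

Cast on 253 stitches; work 263 rows.

Finished = 117 + 4 = 121 cm.
121 cm × 1/2.54 = 47.64 inches.
24/4.5 = 5.333 sts per in; 47.64 × 5.333 = 254.07 sts.
Nearest multiple of 11 → 253.
93.5 cm = 36.81 inches; × 7.143 = 262.94 → 263 rows.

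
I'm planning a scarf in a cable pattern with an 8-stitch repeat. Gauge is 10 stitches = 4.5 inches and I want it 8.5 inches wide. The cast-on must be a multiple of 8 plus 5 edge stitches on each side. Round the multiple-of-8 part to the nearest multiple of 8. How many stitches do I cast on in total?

10 / 4.5 = 2.222 sts per inch.
8.5 × 2.222 = 18.89 sts.
Less 10 edge sts → 8.89 for the repeat.
Nearest multiple of 8: 8.
Add back 10 edge sts → 18.

18 stitches.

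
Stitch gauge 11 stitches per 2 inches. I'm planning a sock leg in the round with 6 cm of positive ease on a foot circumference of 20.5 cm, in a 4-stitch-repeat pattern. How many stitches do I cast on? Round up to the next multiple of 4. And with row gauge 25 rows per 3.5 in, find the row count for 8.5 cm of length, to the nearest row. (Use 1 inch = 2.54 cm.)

Cast on 60 stitches; work 24 rows.

Finished = 20.5 + 6 = 26.5 cm.
26.5 cm × 1/2.54 = 10.43 inches.
11/2 = 5.5 sts per in; 10.43 × 5.5 = 57.38 sts.
Next multiple of 4 → 60.
8.5 cm = 3.35 inches; × 7.143 = 23.90 → 24 rows.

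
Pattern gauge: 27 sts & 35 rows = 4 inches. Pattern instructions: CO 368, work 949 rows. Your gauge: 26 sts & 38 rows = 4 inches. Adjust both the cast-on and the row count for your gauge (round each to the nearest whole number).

Stitches: 368 × 26/27 = 354.37 → 354.
Rows: 949 × 38/35 = 1030.34 → 1030.

Cast on 354 stitches; work 1030 rows.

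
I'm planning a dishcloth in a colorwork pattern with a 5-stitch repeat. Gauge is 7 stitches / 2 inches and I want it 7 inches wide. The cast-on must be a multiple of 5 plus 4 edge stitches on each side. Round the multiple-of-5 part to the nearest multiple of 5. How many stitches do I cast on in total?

23 stitches.

7 / 2 = 3.5 sts per inch.
7 × 3.5 = 24.50 sts.
Less 8 edge sts → 16.50 for the repeat.
Nearest multiple of 5: 15.
Add back 8 edge sts → 23.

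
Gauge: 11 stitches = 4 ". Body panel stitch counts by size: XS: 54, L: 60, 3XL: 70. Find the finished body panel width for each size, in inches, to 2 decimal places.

XS 19.64 inches; L 21.82 inches; 3XL 25.45 inches.

11/4 = 2.75 sts per in.
XS: 54 / 2.75 = 19.636 → 19.64 in.
L: 60 / 2.75 = 21.818 → 21.82 in.
3XL: 70 / 2.75 = 25.455 → 25.45 in.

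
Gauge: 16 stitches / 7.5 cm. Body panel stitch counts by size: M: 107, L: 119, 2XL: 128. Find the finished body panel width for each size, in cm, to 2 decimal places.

16/7.5 = 2.133 sts per cm.
M: 107 / 2.133 = 50.156 → 50.16 cm.
L: 119 / 2.133 = 55.781 → 55.78 cm.
2XL: 128 / 2.133 = 60.000 → 60.00 cm.

M 50.16 cm; L 55.78 cm; 2XL 60.00 cm.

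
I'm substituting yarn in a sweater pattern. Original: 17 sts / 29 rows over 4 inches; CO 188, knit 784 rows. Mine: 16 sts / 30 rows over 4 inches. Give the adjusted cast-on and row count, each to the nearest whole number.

Cast on 177 stitches; work 811 rows.

Stitches: 188 × 16/17 = 176.94 → 177.
Rows: 784 × 30/29 = 811.03 → 811.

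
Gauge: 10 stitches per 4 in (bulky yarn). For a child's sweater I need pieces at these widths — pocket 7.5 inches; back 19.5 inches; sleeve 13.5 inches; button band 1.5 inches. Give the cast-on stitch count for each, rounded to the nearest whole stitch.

Rate = 10/4 = 2.5 sts per in.
pocket: 7.5 × 2.5 = 18.75 → 19.
back: 19.5 × 2.5 = 48.75 → 49.
sleeve: 13.5 × 2.5 = 33.75 → 34.
button band: 1.5 × 2.5 = 3.75 → 4.

pocket 19; back 49; sleeve 34; button band 4.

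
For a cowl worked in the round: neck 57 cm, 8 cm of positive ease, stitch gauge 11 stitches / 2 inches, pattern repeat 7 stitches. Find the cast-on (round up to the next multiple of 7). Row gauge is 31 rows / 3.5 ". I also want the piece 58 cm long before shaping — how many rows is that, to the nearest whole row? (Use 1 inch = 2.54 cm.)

Cast on 147 stitches; work 202 rows.

Finished = 57 + 8 = 65 cm.
65 cm × 1/2.54 = 25.59 inches.
11/2 = 5.5 sts per in; 25.59 × 5.5 = 140.75 sts.
Next multiple of 7 → 147.
58 cm = 22.83 inches; × 8.857 = 202.25 → 202 rows.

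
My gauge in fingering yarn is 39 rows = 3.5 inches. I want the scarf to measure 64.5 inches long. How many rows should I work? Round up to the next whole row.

39 rows / 3.5 in = 11.143 rows per inch.
64.5 × 11.143 = 718.71 rows.
Round up → 719.

719 rows.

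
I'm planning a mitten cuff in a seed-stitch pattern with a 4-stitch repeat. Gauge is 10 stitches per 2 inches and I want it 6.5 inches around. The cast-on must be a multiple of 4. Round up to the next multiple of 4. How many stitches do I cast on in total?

10 / 2 = 5 sts per inch.
6.5 × 5 = 32.50 sts.
Next multiple of 4: 36.

CO 36 sts.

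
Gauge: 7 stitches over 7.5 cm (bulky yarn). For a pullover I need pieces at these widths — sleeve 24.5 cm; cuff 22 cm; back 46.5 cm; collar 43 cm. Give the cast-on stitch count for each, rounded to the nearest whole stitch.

sleeve 23; cuff 21; back 43; collar 40.

Rate = 7/7.5 = 0.933 sts per cm.
sleeve: 24.5 × 0.933 = 22.87 → 23.
cuff: 22 × 0.933 = 20.53 → 21.
back: 46.5 × 0.933 = 43.40 → 43.
collar: 43 × 0.933 = 40.13 → 40.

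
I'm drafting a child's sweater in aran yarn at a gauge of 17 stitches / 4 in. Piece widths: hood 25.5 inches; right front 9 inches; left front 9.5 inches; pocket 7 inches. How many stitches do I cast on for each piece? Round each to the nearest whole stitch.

hood 108; right front 38; left front 40; pocket 30.

Rate = 17/4 = 4.25 sts per in.
hood: 25.5 × 4.25 = 108.38 → 108.
right front: 9 × 4.25 = 38.25 → 38.
left front: 9.5 × 4.25 = 40.38 → 40.
pocket: 7 × 4.25 = 29.75 → 30.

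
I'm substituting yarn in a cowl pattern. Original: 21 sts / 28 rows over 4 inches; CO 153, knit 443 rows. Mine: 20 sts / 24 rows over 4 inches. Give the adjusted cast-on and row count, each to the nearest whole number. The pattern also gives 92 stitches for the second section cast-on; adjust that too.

Stitches: 153 × 20/21 = 145.71 → 146.
Rows: 443 × 24/28 = 379.71 → 380.
second section cast-on: 92 × 20/21 = 87.62 → 88.

Cast on 146 stitches; work 380 rows; second section cast-on 88 stitches.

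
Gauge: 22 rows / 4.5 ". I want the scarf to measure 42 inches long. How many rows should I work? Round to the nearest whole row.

22 rows / 4.5 in = 4.889 rows per inch.
42 × 4.889 = 205.33 rows.
Round to nearest → 205.

Work 205 rows.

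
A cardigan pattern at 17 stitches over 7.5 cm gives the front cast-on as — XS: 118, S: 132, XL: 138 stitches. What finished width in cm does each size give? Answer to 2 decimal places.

17/7.5 = 2.267 sts per cm.
XS: 118 / 2.267 = 52.059 → 52.06 cm.
S: 132 / 2.267 = 58.235 → 58.24 cm.
XL: 138 / 2.267 = 60.882 → 60.88 cm.

XS 52.06 cm; S 58.24 cm; XL 60.88 cm.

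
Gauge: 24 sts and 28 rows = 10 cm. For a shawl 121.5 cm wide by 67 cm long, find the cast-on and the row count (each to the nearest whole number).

Stitch gauge = 24/10 = 2.4 sts/cm; 121.5 × 2.4 = 291.60 → 292 sts.
Row gauge = 28/10 = 2.8 rows/cm; 67 × 2.8 = 187.60 → 188 rows.

Cast on 292 stitches and work 188 rows.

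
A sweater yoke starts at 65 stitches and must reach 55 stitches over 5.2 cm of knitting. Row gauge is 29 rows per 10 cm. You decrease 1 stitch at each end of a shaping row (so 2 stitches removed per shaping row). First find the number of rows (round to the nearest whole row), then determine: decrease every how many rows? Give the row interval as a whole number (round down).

Decrease every 3rd row.

Rows = 5.2 × 2.9 = 15.1 → 15 rows.
Stitches to remove: 10 → 5 shaping rows (at 2 st each).
15 / 5 = 3.00 → every 3 rows.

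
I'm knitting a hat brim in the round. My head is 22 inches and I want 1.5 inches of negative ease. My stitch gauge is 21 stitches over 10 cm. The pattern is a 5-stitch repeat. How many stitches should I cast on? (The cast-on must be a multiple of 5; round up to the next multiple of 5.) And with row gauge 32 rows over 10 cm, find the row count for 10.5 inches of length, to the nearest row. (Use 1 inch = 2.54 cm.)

Cast on 110 stitches; work 85 rows.

Finished = 22 − 1.5 = 20.5 inches.
20.5 inches × 2.54 = 52.07 cm.
21/10 = 2.1 sts per cm; 52.07 × 2.1 = 109.35 sts.
Next multiple of 5 → 110.
10.5 inches = 26.67 cm; × 3.2 = 85.34 → 85 rows.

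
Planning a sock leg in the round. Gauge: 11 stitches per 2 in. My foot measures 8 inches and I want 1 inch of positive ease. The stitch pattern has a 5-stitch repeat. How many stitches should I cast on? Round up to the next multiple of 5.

Finished = 8 + 1 = 9 inches.
11 / 2 = 5.5 sts/in.
9 × 5.5 = 49.50 sts.
Next multiple of 5: 50.

Cast on 50 stitches.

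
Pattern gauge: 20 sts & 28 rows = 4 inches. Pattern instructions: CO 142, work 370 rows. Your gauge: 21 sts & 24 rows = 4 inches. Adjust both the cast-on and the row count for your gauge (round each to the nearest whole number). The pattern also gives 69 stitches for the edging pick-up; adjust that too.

Stitches: 142 × 21/20 = 149.10 → 149.
Rows: 370 × 24/28 = 317.14 → 317.
edging pick-up: 69 × 21/20 = 72.45 → 72.

Cast on 149 stitches; work 317 rows; edging pick-up 72 stitches.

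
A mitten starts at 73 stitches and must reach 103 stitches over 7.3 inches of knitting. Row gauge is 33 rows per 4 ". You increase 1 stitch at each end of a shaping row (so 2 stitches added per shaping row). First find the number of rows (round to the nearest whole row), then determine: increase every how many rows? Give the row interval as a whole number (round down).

Increase every 4th row.

Rows = 7.3 × 8.25 = 60.2 → 60 rows.
Stitches to add: 30 → 15 shaping rows (at 2 st each).
60 / 15 = 4.00 → every 4 rows.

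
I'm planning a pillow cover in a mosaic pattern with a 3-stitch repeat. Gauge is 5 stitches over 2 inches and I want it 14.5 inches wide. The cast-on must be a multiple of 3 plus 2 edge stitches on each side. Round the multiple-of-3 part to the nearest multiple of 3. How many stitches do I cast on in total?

CO 37 sts.

5 / 2 = 2.5 sts per inch.
14.5 × 2.5 = 36.25 sts.
Less 4 edge sts → 32.25 for the repeat.
Nearest multiple of 3: 33.
Add back 4 edge sts → 37.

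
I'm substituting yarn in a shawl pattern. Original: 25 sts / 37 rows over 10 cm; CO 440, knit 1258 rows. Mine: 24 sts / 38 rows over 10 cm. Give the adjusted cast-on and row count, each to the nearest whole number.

Stitches: 440 × 24/25 = 422.40 → 422.
Rows: 1258 × 38/37 = 1292.00 → 1292.

Cast on 422 stitches; work 1292 rows.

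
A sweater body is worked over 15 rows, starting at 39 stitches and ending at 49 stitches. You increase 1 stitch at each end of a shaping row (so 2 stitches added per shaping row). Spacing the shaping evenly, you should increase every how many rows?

Increase every 3rd row.

Stitches to add: |49 − 39| = 10.
Shaping rows needed: 10 / 2 = 5.
15 rows / 5 = every 3 rows.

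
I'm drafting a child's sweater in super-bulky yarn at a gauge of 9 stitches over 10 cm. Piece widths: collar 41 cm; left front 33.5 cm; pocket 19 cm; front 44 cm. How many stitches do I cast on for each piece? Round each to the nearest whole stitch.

Rate = 9/10 = 0.9 sts per cm.
collar: 41 × 0.9 = 36.90 → 37.
left front: 33.5 × 0.9 = 30.15 → 30.
pocket: 19 × 0.9 = 17.10 → 17.
front: 44 × 0.9 = 39.60 → 40.

collar 37; left front 30; pocket 17; front 40.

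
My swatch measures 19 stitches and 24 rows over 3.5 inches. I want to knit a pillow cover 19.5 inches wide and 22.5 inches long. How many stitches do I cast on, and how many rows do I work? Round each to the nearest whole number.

Stitch gauge = 19/3.5 = 5.429 sts/in; 19.5 × 5.429 = 105.86 → 106 sts.
Row gauge = 24/3.5 = 6.857 rows/in; 22.5 × 6.857 = 154.29 → 154 rows.

Cast on 106 stitches and work 154 rows.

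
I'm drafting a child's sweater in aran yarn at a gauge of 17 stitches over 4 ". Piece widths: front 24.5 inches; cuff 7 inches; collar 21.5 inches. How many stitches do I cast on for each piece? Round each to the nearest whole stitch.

Rate = 17/4 = 4.25 sts per in.
front: 24.5 × 4.25 = 104.12 → 104.
cuff: 7 × 4.25 = 29.75 → 30.
collar: 21.5 × 4.25 = 91.38 → 91.

front 104; cuff 30; collar 91.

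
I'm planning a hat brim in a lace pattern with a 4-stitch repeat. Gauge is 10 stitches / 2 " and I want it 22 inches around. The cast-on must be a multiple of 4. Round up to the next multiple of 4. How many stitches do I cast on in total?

Cast on 112 stitches.

10 / 2 = 5 sts per inch.
22 × 5 = 110.00 sts.
Next multiple of 4: 112.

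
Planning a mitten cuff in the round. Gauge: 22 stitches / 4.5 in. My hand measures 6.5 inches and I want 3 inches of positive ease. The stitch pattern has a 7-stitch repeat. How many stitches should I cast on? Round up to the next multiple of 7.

Finished = 6.5 + 3 = 9.5 inches.
22 / 4.5 = 4.889 sts/in.
9.5 × 4.889 = 46.44 sts.
Next multiple of 7: 49.

Cast on 49 stitches.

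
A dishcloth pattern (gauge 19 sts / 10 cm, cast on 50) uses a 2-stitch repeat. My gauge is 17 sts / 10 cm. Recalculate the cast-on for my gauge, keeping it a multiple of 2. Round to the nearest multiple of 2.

50 × 17 / 19 = 44.74.
Nearest multiple of 2: 44.

Cast on 44 stitches.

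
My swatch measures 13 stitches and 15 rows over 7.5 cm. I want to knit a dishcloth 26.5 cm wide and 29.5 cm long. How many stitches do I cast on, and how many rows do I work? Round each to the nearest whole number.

Stitch gauge = 13/7.5 = 1.733 sts/cm; 26.5 × 1.733 = 45.93 → 46 sts.
Row gauge = 15/7.5 = 2 rows/cm; 29.5 × 2 = 59.00 → 59 rows.

Cast on 46 stitches and work 59 rows.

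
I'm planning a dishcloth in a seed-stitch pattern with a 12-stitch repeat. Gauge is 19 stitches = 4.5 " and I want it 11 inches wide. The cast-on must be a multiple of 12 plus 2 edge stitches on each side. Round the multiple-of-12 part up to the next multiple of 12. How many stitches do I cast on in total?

19 / 4.5 = 4.222 sts per inch.
11 × 4.222 = 46.44 sts.
Less 4 edge sts → 42.44 for the repeat.
Next multiple of 12: 48.
Add back 4 edge sts → 52.

52 stitches.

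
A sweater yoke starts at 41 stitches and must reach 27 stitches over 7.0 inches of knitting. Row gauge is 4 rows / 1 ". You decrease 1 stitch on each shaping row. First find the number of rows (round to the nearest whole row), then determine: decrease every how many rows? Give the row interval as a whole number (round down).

Rows = 7.0 × 4 = 28.0 → 28 rows.
Stitches to remove: 14 → 14 shaping rows (at 1 st each).
28 / 14 = 2.00 → every 2 rows.

Decrease every 2nd row.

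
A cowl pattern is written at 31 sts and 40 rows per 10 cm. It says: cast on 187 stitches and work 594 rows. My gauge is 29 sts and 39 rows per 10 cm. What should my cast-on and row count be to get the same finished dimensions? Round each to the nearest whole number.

Stitches: 187 × 29/31 = 174.94 → 175.
Rows: 594 × 39/40 = 579.15 → 579.

Cast on 175 stitches; work 579 rows.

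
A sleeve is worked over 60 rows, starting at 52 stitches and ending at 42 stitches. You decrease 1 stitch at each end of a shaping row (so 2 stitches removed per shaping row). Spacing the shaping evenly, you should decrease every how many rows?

Decrease every 12th row.

Stitches to remove: |42 − 52| = 10.
Shaping rows needed: 10 / 2 = 5.
60 rows / 5 = every 12 rows.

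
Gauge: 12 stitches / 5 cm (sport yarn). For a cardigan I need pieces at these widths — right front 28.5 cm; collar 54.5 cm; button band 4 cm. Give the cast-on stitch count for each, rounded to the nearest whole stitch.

Rate = 12/5 = 2.4 sts per cm.
right front: 28.5 × 2.4 = 68.40 → 68.
collar: 54.5 × 2.4 = 130.80 → 131.
button band: 4 × 2.4 = 9.60 → 10.

right front 68; collar 131; button band 10.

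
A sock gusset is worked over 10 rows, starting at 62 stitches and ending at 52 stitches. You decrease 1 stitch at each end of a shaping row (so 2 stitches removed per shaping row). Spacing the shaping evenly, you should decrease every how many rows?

Decrease every 2nd row.

Stitches to remove: |52 − 62| = 10.
Shaping rows needed: 10 / 2 = 5.
10 rows / 5 = every 2 rows.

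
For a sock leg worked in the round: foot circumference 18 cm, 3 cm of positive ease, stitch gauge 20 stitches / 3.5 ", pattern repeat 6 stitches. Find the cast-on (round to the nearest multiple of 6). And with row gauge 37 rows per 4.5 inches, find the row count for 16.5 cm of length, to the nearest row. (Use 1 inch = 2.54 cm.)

Finished = 18 + 3 = 21 cm.
21 cm × 1/2.54 = 8.27 inches.
20/3.5 = 5.714 sts per in; 8.27 × 5.714 = 47.24 sts.
Nearest multiple of 6 → 48.
16.5 cm = 6.50 inches; × 8.222 = 53.41 → 53 rows.

Cast on 48 stitches; work 53 rows.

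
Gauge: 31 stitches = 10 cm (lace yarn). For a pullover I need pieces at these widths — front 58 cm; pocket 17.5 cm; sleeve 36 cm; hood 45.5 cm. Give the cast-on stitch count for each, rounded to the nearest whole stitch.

front 180; pocket 54; sleeve 112; hood 141.

Rate = 31/10 = 3.1 sts per cm.
front: 58 × 3.1 = 179.80 → 180.
pocket: 17.5 × 3.1 = 54.25 → 54.
sleeve: 36 × 3.1 = 111.60 → 112.
hood: 45.5 × 3.1 = 141.05 → 141.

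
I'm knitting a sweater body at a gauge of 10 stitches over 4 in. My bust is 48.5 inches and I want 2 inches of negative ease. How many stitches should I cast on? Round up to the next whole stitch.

117 stitches.

Finished = 48.5 − 2 = 46.5 in.
10 / 4 = 2.5 sts per inch.
46.50 × 2.5 = 116.25 sts.
→ 117 sts.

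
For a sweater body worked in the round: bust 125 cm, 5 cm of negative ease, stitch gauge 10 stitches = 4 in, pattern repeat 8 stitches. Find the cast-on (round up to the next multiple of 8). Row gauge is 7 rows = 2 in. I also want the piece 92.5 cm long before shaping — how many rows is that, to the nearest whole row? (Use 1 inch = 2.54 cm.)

Cast on 120 stitches; work 127 rows.

Finished = 125 − 5 = 120 cm.
120 cm × 1/2.54 = 47.24 inches.
10/4 = 2.5 sts per in; 47.24 × 2.5 = 118.11 sts.
Next multiple of 8 → 120.
92.5 cm = 36.42 inches; × 3.5 = 127.46 → 127 rows.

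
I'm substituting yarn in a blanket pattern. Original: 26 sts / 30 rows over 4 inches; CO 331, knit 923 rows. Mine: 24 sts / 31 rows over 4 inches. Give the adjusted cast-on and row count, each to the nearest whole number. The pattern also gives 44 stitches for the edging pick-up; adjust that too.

Cast on 306 stitches; work 954 rows; edging pick-up 41 stitches.

Stitches: 331 × 24/26 = 305.54 → 306.
Rows: 923 × 31/30 = 953.77 → 954.
edging pick-up: 44 × 24/26 = 40.62 → 41.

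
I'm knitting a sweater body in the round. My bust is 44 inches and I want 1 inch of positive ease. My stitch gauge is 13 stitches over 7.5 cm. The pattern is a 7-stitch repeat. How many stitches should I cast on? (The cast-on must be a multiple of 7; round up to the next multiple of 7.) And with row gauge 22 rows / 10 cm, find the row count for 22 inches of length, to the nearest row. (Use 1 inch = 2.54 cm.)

Cast on 203 stitches; work 123 rows.

Finished = 44 + 1 = 45 inches.
45 inches × 2.54 = 114.30 cm.
13/7.5 = 1.733 sts per cm; 114.30 × 1.733 = 198.12 sts.
Next multiple of 7 → 203.
22 inches = 55.88 cm; × 2.2 = 122.94 → 123 rows.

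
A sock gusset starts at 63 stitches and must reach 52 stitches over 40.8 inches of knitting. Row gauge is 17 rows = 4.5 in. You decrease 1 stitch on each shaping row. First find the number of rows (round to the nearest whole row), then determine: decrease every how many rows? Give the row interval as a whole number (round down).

Rows = 40.8 × 3.778 = 154.1 → 154 rows.
Stitches to remove: 11 → 11 shaping rows (at 1 st each).
154 / 11 = 14.00 → every 14 rows.

Decrease every 14th row.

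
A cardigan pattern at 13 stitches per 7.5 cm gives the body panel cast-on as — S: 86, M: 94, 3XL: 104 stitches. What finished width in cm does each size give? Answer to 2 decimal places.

S 49.62 cm; M 54.23 cm; 3XL 60.00 cm.

13/7.5 = 1.733 sts per cm.
S: 86 / 1.733 = 49.615 → 49.62 cm.
M: 94 / 1.733 = 54.231 → 54.23 cm.
3XL: 104 / 1.733 = 60.000 → 60.00 cm.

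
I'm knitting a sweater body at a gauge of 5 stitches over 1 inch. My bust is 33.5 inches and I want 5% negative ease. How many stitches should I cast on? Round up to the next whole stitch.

Finished = 33.5 × 0.95 = 31.82 in.
5 / 1 = 5 sts per inch.
31.82 × 5 = 159.12 sts.
→ 160 sts.

Cast on 160 stitches.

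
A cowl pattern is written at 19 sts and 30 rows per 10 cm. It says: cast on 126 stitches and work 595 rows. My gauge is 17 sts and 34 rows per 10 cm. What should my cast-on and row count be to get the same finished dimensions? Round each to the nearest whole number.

Cast on 113 stitches; work 674 rows.

Stitches: 126 × 17/19 = 112.74 → 113.
Rows: 595 × 34/30 = 674.33 → 674.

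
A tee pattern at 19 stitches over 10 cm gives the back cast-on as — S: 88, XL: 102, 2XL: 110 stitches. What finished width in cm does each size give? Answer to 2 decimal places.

19/10 = 1.9 sts per cm.
S: 88 / 1.9 = 46.316 → 46.32 cm.
XL: 102 / 1.9 = 53.684 → 53.68 cm.
2XL: 110 / 1.9 = 57.895 → 57.89 cm.

S 46.32 cm; XL 53.68 cm; 2XL 57.89 cm.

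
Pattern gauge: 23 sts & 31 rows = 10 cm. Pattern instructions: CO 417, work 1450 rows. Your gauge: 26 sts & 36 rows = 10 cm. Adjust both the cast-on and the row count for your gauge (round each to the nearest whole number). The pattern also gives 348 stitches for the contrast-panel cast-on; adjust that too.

Cast on 471 stitches; work 1684 rows; contrast-panel cast-on 393 stitches.

Stitches: 417 × 26/23 = 471.39 → 471.
Rows: 1450 × 36/31 = 1683.87 → 1684.
contrast-panel cast-on: 348 × 26/23 = 393.39 → 393.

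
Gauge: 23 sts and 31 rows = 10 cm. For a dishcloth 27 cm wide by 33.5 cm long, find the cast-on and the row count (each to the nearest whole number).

Stitch gauge = 23/10 = 2.3 sts/cm; 27 × 2.3 = 62.10 → 62 sts.
Row gauge = 31/10 = 3.1 rows/cm; 33.5 × 3.1 = 103.85 → 104 rows.

Cast on 62 stitches and work 104 rows.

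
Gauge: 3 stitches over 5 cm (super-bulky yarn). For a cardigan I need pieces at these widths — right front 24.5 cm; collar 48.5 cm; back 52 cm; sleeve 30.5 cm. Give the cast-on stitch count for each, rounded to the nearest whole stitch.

Rate = 3/5 = 0.6 sts per cm.
right front: 24.5 × 0.6 = 14.70 → 15.
collar: 48.5 × 0.6 = 29.10 → 29.
back: 52 × 0.6 = 31.20 → 31.
sleeve: 30.5 × 0.6 = 18.30 → 18.

right front 15; collar 29; back 31; sleeve 18.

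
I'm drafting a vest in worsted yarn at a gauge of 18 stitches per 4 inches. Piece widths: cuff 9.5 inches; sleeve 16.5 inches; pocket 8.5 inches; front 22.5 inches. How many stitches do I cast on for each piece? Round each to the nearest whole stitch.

cuff 43; sleeve 74; pocket 38; front 101.

Rate = 18/4 = 4.5 sts per in.
cuff: 9.5 × 4.5 = 42.75 → 43.
sleeve: 16.5 × 4.5 = 74.25 → 74.
pocket: 8.5 × 4.5 = 38.25 → 38.
front: 22.5 × 4.5 = 101.25 → 101.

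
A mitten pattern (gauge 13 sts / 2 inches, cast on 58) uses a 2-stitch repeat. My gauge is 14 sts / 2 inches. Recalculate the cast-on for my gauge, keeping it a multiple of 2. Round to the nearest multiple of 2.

62 stitches.

58 × 14 / 13 = 62.46.
Nearest multiple of 2: 62.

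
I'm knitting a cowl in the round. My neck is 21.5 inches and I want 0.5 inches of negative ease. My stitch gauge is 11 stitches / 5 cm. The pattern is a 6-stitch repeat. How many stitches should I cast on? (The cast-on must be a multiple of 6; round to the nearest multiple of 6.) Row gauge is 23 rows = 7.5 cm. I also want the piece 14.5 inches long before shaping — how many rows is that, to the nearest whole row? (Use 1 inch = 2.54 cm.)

Cast on 120 stitches; work 113 rows.

Finished = 21.5 − 0.5 = 21 inches.
21 inches × 2.54 = 53.34 cm.
11/5 = 2.2 sts per cm; 53.34 × 2.2 = 117.35 sts.
Nearest multiple of 6 → 120.
14.5 inches = 36.83 cm; × 3.067 = 112.95 → 113 rows.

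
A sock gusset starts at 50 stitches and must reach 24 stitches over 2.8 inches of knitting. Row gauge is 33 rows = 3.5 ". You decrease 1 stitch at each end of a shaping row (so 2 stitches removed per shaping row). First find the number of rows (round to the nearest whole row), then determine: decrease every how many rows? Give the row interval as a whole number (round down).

Rows = 2.8 × 9.429 = 26.4 → 26 rows.
Stitches to remove: 26 → 13 shaping rows (at 2 st each).
26 / 13 = 2.00 → every 2 rows.

Decrease every 2nd row.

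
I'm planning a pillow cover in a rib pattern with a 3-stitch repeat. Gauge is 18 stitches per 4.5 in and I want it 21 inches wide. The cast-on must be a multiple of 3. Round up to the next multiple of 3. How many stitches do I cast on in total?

18 / 4.5 = 4 sts per inch.
21 × 4 = 84.00 sts.
Next multiple of 3: 84.

CO 84 sts.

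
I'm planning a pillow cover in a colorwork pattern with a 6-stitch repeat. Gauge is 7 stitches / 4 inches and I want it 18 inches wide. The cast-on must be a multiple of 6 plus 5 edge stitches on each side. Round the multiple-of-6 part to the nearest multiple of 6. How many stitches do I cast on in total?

Cast on 34 stitches.

7 / 4 = 1.75 sts per inch.
18 × 1.75 = 31.50 sts.
Less 10 edge sts → 21.50 for the repeat.
Nearest multiple of 6: 24.
Add back 10 edge sts → 34.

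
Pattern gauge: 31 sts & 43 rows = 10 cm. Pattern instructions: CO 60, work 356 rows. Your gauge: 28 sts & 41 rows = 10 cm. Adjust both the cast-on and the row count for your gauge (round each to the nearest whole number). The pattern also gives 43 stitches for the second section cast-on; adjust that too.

Stitches: 60 × 28/31 = 54.19 → 54.
Rows: 356 × 41/43 = 339.44 → 339.
second section cast-on: 43 × 28/31 = 38.84 → 39.

Cast on 54 stitches; work 339 rows; second section cast-on 39 stitches.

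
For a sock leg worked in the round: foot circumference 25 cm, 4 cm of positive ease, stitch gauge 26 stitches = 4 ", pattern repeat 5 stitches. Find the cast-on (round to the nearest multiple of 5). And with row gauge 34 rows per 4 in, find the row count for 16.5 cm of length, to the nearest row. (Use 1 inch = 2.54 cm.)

Finished = 25 + 4 = 29 cm.
29 cm × 1/2.54 = 11.42 inches.
26/4 = 6.5 sts per in; 11.42 × 6.5 = 74.21 sts.
Nearest multiple of 5 → 75.
16.5 cm = 6.50 inches; × 8.5 = 55.22 → 55 rows.

Cast on 75 stitches; work 55 rows.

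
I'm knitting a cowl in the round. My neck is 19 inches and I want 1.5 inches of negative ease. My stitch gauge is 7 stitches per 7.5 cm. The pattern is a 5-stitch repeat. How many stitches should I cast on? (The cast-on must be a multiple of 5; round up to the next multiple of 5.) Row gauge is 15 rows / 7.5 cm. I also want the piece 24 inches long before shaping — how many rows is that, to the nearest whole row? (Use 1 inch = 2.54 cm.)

Cast on 45 stitches; work 122 rows.

Finished = 19 − 1.5 = 17.5 inches.
17.5 inches × 2.54 = 44.45 cm.
7/7.5 = 0.933 sts per cm; 44.45 × 0.933 = 41.49 sts.
Next multiple of 5 → 45.
24 inches = 60.96 cm; × 2 = 121.92 → 122 rows.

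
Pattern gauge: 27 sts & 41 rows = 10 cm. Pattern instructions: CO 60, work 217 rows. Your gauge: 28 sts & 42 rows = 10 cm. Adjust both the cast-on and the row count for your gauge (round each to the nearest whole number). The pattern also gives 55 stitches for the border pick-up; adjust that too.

Stitches: 60 × 28/27 = 62.22 → 62.
Rows: 217 × 42/41 = 222.29 → 222.
border pick-up: 55 × 28/27 = 57.04 → 57.

Cast on 62 stitches; work 222 rows; border pick-up 57 stitches.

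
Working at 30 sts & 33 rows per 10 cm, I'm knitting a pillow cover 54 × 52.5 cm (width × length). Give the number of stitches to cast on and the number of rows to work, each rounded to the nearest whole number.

Cast on 162 stitches and work 173 rows.

Stitch gauge = 30/10 = 3 sts/cm; 54 × 3 = 162.00 → 162 sts.
Row gauge = 33/10 = 3.3 rows/cm; 52.5 × 3.3 = 173.25 → 173 rows.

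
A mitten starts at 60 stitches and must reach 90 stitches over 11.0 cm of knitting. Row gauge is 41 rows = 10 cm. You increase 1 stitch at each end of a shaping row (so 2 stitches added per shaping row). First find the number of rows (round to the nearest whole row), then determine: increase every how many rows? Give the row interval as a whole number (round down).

Rows = 11.0 × 4.1 = 45.1 → 45 rows.
Stitches to add: 30 → 15 shaping rows (at 2 st each).
45 / 15 = 3.00 → every 3 rows.

Increase every 3rd row.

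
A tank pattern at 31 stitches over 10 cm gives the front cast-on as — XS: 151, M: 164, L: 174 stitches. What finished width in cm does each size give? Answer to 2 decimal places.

31/10 = 3.1 sts per cm.
XS: 151 / 3.1 = 48.710 → 48.71 cm.
M: 164 / 3.1 = 52.903 → 52.90 cm.
L: 174 / 3.1 = 56.129 → 56.13 cm.

XS 48.71 cm; M 52.90 cm; L 56.13 cm.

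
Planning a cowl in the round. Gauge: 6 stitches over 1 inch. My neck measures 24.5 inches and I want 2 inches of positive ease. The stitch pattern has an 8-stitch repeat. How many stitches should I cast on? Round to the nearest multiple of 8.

Finished = 24.5 + 2 = 26.5 inches.
6 / 1 = 6 sts/in.
26.5 × 6 = 159.00 sts.
Nearest multiple of 8: 160.

CO 160 sts.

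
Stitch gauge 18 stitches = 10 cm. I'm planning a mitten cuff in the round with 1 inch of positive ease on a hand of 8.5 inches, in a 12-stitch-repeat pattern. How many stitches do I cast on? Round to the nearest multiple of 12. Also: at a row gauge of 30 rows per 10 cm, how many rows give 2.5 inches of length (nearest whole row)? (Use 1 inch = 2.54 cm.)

Finished = 8.5 + 1 = 9.5 inches.
9.5 inches × 2.54 = 24.13 cm.
18/10 = 1.8 sts per cm; 24.13 × 1.8 = 43.43 sts.
Nearest multiple of 12 → 48.
2.5 inches = 6.35 cm; × 3 = 19.05 → 19 rows.

Cast on 48 stitches; work 19 rows.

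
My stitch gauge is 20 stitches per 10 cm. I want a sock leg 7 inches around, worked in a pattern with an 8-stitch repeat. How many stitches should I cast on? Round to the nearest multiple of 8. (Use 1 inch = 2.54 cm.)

CO 32 sts.

7 in = 7 × 2.54 = 17.78 cm.
20 / 10 = 2 sts/cm.
17.78 × 2 = 35.56 sts.
→ 32.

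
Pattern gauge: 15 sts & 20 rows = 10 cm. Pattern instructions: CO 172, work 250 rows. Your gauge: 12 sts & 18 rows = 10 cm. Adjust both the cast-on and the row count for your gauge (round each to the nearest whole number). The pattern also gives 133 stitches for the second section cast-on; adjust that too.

Cast on 138 stitches; work 225 rows; second section cast-on 106 stitches.

Stitches: 172 × 12/15 = 137.60 → 138.
Rows: 250 × 18/20 = 225.00 → 225.
second section cast-on: 133 × 12/15 = 106.40 → 106.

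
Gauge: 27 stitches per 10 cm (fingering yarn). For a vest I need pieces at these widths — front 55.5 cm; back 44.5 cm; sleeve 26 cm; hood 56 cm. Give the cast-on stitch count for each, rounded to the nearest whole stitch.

Rate = 27/10 = 2.7 sts per cm.
front: 55.5 × 2.7 = 149.85 → 150.
back: 44.5 × 2.7 = 120.15 → 120.
sleeve: 26 × 2.7 = 70.20 → 70.
hood: 56 × 2.7 = 151.20 → 151.

front 150; back 120; sleeve 70; hood 151.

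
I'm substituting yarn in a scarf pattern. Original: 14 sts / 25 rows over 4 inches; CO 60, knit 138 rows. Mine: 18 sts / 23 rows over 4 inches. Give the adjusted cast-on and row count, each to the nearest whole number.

Stitches: 60 × 18/14 = 77.14 → 77.
Rows: 138 × 23/25 = 126.96 → 127.

Cast on 77 stitches; work 127 rows.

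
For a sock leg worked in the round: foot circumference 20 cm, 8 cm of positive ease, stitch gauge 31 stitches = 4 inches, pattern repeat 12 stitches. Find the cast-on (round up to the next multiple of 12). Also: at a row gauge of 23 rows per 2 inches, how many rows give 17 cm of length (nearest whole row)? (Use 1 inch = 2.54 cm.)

Cast on 96 stitches; work 77 rows.

Finished = 20 + 8 = 28 cm.
28 cm × 1/2.54 = 11.02 inches.
31/4 = 7.75 sts per in; 11.02 × 7.75 = 85.43 sts.
Next multiple of 12 → 96.
17 cm = 6.69 inches; × 11.5 = 76.97 → 77 rows.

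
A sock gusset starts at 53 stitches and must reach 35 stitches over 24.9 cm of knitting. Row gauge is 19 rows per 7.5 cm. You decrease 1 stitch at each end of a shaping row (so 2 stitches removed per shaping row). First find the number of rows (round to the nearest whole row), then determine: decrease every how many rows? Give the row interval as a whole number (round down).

Decrease every 7th row.

Rows = 24.9 × 2.533 = 63.1 → 63 rows.
Stitches to remove: 18 → 9 shaping rows (at 2 st each).
63 / 9 = 7.00 → every 7 rows.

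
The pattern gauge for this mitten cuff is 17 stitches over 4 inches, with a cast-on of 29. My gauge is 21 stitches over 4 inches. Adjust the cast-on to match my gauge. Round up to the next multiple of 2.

Scale factor = 21 / 17 = 1.235.
29 × 21 / 17 = 35.82 sts.
→ 36 sts.

36 stitches.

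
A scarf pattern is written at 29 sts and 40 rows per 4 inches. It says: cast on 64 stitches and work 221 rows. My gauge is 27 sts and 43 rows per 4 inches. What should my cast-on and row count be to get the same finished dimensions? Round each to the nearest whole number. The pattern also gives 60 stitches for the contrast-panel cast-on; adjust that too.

Cast on 60 stitches; work 238 rows; contrast-panel cast-on 56 stitches.

Stitches: 64 × 27/29 = 59.59 → 60.
Rows: 221 × 43/40 = 237.57 → 238.
contrast-panel cast-on: 60 × 27/29 = 55.86 → 56.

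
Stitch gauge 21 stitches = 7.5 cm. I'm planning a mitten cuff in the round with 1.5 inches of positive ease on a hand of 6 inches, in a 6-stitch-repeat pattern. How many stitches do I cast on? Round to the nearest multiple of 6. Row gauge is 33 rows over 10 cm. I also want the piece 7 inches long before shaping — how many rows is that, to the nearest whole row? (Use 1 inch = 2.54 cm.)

Cast on 54 stitches; work 59 rows.

Finished = 6 + 1.5 = 7.5 inches.
7.5 inches × 2.54 = 19.05 cm.
21/7.5 = 2.8 sts per cm; 19.05 × 2.8 = 53.34 sts.
Nearest multiple of 6 → 54.
7 inches = 17.78 cm; × 3.3 = 58.67 → 59 rows.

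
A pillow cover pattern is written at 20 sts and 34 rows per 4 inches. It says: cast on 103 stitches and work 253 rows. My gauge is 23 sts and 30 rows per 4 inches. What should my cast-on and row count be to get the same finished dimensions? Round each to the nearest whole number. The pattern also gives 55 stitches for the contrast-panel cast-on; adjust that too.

Stitches: 103 × 23/20 = 118.45 → 118.
Rows: 253 × 30/34 = 223.24 → 223.
contrast-panel cast-on: 55 × 23/20 = 63.25 → 63.

Cast on 118 stitches; work 223 rows; contrast-panel cast-on 63 stitches.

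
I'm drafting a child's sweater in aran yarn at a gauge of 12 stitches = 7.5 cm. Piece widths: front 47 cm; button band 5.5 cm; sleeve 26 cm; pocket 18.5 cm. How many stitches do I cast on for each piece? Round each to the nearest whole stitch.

front 75; button band 9; sleeve 42; pocket 30.

Rate = 12/7.5 = 1.6 sts per cm.
front: 47 × 1.6 = 75.20 → 75.
button band: 5.5 × 1.6 = 8.80 → 9.
sleeve: 26 × 1.6 = 41.60 → 42.
pocket: 18.5 × 1.6 = 29.60 → 30.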